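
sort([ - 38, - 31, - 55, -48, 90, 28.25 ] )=[ - 55 , - 48, -38, - 31, 28.25, 90]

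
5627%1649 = 680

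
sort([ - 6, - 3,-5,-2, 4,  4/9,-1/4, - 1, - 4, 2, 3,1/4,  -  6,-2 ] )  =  [ - 6, - 6,  -  5,- 4, - 3, -2,  -  2,-1 , - 1/4, 1/4, 4/9, 2, 3, 4 ]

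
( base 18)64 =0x70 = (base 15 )77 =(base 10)112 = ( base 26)48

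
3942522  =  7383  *534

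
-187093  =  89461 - 276554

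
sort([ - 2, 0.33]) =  [-2, 0.33]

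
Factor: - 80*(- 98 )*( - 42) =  - 2^6  *3^1*5^1*7^3 = - 329280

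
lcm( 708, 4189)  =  50268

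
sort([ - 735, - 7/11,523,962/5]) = [ - 735, - 7/11,962/5, 523 ]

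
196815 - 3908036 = - 3711221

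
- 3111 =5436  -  8547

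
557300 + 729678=1286978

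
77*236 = 18172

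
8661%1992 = 693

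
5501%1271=417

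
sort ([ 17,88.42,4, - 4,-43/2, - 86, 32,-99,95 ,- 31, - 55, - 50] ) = [ - 99,-86, - 55,- 50,-31, - 43/2, - 4,4,17 , 32, 88.42,95] 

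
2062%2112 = 2062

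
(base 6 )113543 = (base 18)1CB9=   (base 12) 58b3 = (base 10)9927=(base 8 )23307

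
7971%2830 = 2311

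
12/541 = 12/541 =0.02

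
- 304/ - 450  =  152/225=0.68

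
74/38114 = 37/19057 = 0.00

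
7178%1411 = 123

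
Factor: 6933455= 5^1*1386691^1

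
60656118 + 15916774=76572892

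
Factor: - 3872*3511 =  - 2^5*11^2*3511^1 = -  13594592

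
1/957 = 1/957 = 0.00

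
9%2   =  1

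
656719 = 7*93817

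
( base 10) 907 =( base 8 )1613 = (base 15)407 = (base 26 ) 18N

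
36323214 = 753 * 48238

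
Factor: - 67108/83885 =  - 2^2*5^( - 1) = - 4/5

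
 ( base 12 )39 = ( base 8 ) 55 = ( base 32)1D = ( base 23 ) 1M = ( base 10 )45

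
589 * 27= 15903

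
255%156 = 99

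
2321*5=11605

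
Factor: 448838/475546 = 13^1* 47^ ( - 1 ) * 61^1 * 283^1*5059^( - 1)= 224419/237773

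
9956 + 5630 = 15586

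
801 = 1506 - 705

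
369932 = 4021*92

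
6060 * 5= 30300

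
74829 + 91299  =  166128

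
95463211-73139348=22323863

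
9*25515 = 229635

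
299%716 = 299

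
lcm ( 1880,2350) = 9400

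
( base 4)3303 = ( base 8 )363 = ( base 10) 243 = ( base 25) 9i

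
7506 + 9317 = 16823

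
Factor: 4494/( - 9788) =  - 2^( - 1)*3^1*7^1 * 107^1*2447^( - 1 ) =-2247/4894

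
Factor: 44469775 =5^2 * 7^1*59^2*73^1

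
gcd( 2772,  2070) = 18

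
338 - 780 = -442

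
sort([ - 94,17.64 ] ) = [ - 94, 17.64 ]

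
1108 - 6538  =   - 5430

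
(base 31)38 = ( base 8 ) 145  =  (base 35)2V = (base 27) 3k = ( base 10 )101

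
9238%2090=878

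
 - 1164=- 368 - 796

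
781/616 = 71/56=1.27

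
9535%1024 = 319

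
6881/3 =6881/3 =2293.67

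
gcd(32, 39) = 1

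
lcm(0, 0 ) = 0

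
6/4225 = 6/4225  =  0.00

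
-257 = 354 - 611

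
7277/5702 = 1+1575/5702 = 1.28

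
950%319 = 312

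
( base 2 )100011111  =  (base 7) 560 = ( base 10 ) 287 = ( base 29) 9Q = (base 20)e7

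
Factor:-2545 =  - 5^1 * 509^1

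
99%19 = 4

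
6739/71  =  94 + 65/71 = 94.92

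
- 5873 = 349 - 6222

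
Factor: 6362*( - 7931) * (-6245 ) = 2^1*5^1*7^1*11^1 * 103^1*1249^1*3181^1 = 315104102390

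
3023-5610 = -2587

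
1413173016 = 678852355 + 734320661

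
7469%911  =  181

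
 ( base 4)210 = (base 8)44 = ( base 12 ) 30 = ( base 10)36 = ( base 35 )11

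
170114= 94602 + 75512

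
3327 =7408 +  - 4081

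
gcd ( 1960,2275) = 35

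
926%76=14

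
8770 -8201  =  569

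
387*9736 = 3767832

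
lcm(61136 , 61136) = 61136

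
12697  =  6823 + 5874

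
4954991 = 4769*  1039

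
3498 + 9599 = 13097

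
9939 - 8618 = 1321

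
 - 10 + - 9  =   - 19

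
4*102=408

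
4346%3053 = 1293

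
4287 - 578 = 3709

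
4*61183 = 244732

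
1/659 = 1/659  =  0.00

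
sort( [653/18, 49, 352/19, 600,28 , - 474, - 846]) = [ - 846,-474,352/19, 28, 653/18, 49, 600 ]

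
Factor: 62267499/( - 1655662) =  - 2^( - 1)*3^2*7^1*31^1*41^( - 1)*61^( - 1 )*331^ (-1)*31883^1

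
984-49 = 935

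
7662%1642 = 1094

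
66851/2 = 33425 + 1/2 = 33425.50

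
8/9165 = 8/9165 = 0.00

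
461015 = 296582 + 164433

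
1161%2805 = 1161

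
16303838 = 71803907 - 55500069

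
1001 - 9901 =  - 8900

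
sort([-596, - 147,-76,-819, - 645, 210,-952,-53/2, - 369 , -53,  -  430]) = [  -  952, - 819, - 645,- 596, -430,-369,  -  147,-76, -53, - 53/2, 210 ] 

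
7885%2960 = 1965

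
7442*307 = 2284694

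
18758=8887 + 9871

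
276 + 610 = 886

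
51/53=51/53 = 0.96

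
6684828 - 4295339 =2389489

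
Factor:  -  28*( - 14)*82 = 2^4 * 7^2*41^1 = 32144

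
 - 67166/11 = -6106 = - 6106.00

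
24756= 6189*4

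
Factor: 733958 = 2^1 * 17^1*21587^1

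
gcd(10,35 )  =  5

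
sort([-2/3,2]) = [-2/3,2] 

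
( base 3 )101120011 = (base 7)31306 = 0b1111000010011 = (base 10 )7699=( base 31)80b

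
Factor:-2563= - 11^1*233^1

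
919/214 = 4 + 63/214 = 4.29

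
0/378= 0 = 0.00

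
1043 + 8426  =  9469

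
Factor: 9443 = 7^1*19^1*71^1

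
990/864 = 1+7/48 = 1.15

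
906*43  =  38958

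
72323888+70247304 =142571192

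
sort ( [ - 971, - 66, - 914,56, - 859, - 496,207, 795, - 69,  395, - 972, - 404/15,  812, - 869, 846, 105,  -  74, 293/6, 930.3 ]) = [ - 972, - 971 , - 914, - 869, - 859, - 496, - 74, - 69, - 66,  -  404/15, 293/6,  56, 105, 207,  395,795,  812, 846,  930.3 ]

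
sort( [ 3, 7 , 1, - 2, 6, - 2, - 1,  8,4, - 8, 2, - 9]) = [ - 9, - 8, - 2 , - 2, - 1, 1,2, 3, 4, 6,  7 , 8]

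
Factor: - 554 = -2^1*277^1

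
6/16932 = 1/2822 = 0.00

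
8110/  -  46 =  - 4055/23 = - 176.30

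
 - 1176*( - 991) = 1165416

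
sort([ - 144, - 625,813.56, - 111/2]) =[-625,-144, - 111/2 , 813.56 ]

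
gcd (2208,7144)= 8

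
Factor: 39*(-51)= - 3^2*13^1*17^1 = - 1989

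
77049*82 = 6318018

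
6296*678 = 4268688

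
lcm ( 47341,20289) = 142023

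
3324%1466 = 392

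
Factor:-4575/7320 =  - 5/8 = -2^ ( - 3)*5^1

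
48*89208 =4281984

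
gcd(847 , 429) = 11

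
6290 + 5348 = 11638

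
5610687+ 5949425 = 11560112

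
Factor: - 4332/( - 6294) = 2^1*19^2 * 1049^( - 1) = 722/1049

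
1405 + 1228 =2633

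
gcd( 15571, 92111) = 1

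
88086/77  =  88086/77 = 1143.97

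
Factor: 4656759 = 3^1*17^1*91309^1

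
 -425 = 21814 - 22239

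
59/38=59/38 = 1.55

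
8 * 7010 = 56080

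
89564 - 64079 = 25485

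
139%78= 61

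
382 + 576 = 958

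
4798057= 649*7393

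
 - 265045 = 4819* ( - 55)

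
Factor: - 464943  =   - 3^1*154981^1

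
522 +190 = 712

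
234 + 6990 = 7224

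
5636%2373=890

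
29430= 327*90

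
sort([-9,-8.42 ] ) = [ - 9, - 8.42 ] 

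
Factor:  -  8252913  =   - 3^1*31^1*88741^1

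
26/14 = 1 + 6/7=1.86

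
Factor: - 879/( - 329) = 3^1*7^( - 1 )*47^( - 1)*293^1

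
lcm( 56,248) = 1736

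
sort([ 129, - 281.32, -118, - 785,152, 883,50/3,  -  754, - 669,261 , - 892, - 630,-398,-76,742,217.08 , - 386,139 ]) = [-892, - 785, - 754, - 669, - 630, - 398, - 386,-281.32,-118, - 76,50/3,129, 139,152,217.08,261,742, 883]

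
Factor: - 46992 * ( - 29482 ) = 2^5  *  3^1*11^1*89^1*14741^1 = 1385418144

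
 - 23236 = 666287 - 689523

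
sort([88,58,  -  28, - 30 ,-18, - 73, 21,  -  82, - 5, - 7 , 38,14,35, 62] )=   [-82 , -73,  -  30, - 28, - 18, - 7, - 5, 14,21, 35,  38,58, 62 , 88]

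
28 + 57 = 85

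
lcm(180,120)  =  360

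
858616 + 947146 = 1805762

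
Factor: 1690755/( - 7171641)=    - 3^( - 1 )*5^1*11^1*10247^1*796849^( - 1) = - 563585/2390547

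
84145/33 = 2549 + 28/33 = 2549.85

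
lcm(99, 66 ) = 198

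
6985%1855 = 1420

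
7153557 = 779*9183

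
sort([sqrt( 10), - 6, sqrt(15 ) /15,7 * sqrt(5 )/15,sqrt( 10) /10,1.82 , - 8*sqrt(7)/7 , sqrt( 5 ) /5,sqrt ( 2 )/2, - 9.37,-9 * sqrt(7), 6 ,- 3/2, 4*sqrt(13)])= [-9*sqrt(7), - 9.37, - 6, - 8*sqrt( 7 )/7 ,-3/2, sqrt(15 )/15, sqrt( 10 )/10, sqrt(5)/5  ,  sqrt( 2 )/2, 7*sqrt( 5 ) /15, 1.82, sqrt( 10 ), 6,4*sqrt( 13)]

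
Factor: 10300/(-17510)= - 2^1 * 5^1*17^(-1 ) = -  10/17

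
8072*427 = 3446744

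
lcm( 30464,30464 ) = 30464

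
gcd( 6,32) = 2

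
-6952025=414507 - 7366532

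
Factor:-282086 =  - 2^1*7^1 * 20149^1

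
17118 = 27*634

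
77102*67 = 5165834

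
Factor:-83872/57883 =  - 2^5 * 7^(-1)*2621^1*8269^( - 1) 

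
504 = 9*56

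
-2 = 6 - 8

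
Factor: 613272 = 2^3*3^1*11^1*23^1*101^1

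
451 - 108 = 343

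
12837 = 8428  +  4409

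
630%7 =0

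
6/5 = 1+1/5 = 1.20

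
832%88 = 40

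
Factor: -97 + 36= - 61 =- 61^1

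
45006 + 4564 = 49570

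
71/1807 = 71/1807=0.04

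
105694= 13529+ 92165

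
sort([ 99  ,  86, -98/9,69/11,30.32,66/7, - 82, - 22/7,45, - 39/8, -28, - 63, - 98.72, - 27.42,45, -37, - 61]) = [ - 98.72, - 82, - 63, - 61, - 37, - 28, - 27.42, - 98/9, - 39/8, - 22/7,69/11, 66/7, 30.32 , 45,45,86 , 99 ] 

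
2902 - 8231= -5329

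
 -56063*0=0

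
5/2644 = 5/2644  =  0.00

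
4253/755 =5  +  478/755 = 5.63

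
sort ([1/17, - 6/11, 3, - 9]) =[ - 9, - 6/11, 1/17 , 3]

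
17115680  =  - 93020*(-184 )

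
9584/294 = 32 + 88/147 = 32.60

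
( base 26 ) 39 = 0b1010111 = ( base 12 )73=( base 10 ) 87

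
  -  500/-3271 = 500/3271= 0.15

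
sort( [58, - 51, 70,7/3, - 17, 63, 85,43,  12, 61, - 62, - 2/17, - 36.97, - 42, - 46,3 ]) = [ - 62, - 51, - 46, - 42, - 36.97,  -  17,-2/17,  7/3,3, 12,43, 58, 61 , 63,70 , 85] 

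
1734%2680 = 1734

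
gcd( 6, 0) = 6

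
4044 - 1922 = 2122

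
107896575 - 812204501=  - 704307926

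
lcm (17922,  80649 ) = 161298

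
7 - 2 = 5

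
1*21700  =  21700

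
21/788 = 21/788= 0.03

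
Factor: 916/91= 2^2*7^(  -  1) * 13^( - 1) *229^1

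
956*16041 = 15335196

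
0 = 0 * 94969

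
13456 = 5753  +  7703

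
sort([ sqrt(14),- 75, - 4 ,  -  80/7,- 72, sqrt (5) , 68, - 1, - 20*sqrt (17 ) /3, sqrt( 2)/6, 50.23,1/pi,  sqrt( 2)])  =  [ - 75, - 72, - 20 * sqrt ( 17)/3,-80/7, - 4, - 1,sqrt (2)/6, 1/pi,sqrt ( 2 ),sqrt ( 5 ),sqrt(14 ),  50.23, 68]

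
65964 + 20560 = 86524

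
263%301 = 263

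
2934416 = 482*6088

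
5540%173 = 4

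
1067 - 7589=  -6522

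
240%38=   12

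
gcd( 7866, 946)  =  2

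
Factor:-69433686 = -2^1 * 3^4*7^2*8747^1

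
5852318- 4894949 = 957369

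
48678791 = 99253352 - 50574561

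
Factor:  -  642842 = - 2^1*293^1 * 1097^1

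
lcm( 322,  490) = 11270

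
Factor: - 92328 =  - 2^3*3^1*  3847^1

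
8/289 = 8/289=0.03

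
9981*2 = 19962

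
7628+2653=10281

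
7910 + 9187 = 17097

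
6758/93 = 218/3 = 72.67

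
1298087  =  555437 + 742650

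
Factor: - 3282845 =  - 5^1* 79^1*8311^1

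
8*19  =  152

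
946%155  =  16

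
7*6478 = 45346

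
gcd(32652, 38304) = 36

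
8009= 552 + 7457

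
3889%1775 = 339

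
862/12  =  71 + 5/6 = 71.83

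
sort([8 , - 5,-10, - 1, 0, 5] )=[-10,  -  5, - 1, 0,5, 8]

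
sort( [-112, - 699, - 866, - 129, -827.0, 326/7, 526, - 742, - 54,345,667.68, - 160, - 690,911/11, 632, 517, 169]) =[ - 866, - 827.0, - 742,-699,  -  690,  -  160,- 129, - 112, - 54, 326/7, 911/11,169, 345, 517,526 , 632, 667.68 ]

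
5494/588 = 2747/294 = 9.34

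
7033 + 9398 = 16431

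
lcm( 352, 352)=352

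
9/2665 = 9/2665=0.00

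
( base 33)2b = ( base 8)115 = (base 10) 77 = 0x4d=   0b1001101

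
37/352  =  37/352 = 0.11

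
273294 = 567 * 482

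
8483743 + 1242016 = 9725759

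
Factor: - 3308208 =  - 2^4 * 3^1*41^3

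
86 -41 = 45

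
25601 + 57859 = 83460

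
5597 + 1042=6639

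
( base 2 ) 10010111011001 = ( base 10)9689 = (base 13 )4544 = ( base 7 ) 40151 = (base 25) FCE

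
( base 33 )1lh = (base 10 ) 1799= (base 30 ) 1TT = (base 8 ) 3407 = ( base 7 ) 5150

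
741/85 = 8+61/85= 8.72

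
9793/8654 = 1 + 1139/8654 = 1.13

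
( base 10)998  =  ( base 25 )1EN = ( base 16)3e6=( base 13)5ba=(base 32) v6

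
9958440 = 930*10708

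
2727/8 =2727/8 = 340.88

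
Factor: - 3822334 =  - 2^1  *  1911167^1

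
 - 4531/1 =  - 4531 = - 4531.00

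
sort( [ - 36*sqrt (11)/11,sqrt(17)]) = [  -  36*sqrt( 11)/11,sqrt (17)]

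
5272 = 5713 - 441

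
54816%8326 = 4860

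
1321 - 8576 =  - 7255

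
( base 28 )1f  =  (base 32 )1B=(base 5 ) 133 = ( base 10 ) 43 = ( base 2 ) 101011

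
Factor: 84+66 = 150 = 2^1*3^1*5^2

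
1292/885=1292/885 = 1.46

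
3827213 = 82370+3744843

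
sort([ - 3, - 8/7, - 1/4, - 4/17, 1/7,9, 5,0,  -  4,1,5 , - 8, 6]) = [  -  8, - 4, - 3, - 8/7,  -  1/4, - 4/17,0,1/7,1,5,  5,6, 9] 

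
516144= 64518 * 8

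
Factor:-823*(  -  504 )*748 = 2^5*3^2*7^1*11^1*17^1*823^1 = 310264416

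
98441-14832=83609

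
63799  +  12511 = 76310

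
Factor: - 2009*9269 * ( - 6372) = 118655694612 = 2^2* 3^3*7^2 * 13^1*  23^1 * 31^1*41^1*59^1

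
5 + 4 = 9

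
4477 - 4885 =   -  408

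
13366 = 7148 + 6218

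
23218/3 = 23218/3 = 7739.33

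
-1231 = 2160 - 3391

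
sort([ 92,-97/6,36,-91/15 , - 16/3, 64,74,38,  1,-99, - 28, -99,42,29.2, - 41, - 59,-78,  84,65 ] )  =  [ - 99, - 99, - 78, - 59, - 41, - 28, - 97/6,  -  91/15, - 16/3,  1, 29.2, 36, 38,42,64,  65,74,84,  92 ]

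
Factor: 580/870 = 2^1*  3^( - 1 ) = 2/3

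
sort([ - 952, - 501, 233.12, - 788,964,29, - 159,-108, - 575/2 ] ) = [-952, - 788, - 501, -575/2,  -  159,-108,29, 233.12, 964]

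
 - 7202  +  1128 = -6074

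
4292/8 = 536  +  1/2 = 536.50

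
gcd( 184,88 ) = 8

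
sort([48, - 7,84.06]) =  [-7, 48, 84.06]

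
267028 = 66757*4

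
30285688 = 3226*9388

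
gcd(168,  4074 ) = 42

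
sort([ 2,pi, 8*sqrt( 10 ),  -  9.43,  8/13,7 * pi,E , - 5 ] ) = [ - 9.43,-5, 8/13,2,E,pi,7*pi,8*sqrt(10)]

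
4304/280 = 538/35 = 15.37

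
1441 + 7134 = 8575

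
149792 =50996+98796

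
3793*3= 11379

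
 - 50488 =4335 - 54823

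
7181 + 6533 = 13714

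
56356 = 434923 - 378567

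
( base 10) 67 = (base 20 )37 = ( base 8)103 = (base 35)1w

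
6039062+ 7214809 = 13253871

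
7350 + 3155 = 10505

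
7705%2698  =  2309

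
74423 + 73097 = 147520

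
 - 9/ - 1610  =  9/1610 = 0.01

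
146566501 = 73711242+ 72855259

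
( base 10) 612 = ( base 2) 1001100100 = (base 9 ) 750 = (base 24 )11c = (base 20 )1ac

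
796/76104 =199/19026  =  0.01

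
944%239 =227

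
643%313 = 17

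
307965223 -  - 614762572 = 922727795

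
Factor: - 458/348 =-2^( - 1)*3^( - 1) * 29^( - 1)*229^1 = - 229/174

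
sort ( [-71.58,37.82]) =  [ - 71.58, 37.82 ]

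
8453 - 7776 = 677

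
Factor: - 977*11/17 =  - 10747/17 = - 11^1*17^( - 1 )*977^1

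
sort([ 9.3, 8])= [8, 9.3]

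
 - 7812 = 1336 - 9148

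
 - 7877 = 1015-8892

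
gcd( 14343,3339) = 21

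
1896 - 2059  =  -163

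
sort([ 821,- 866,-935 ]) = [ - 935 , - 866,821]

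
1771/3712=1771/3712  =  0.48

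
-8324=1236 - 9560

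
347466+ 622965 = 970431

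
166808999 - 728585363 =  - 561776364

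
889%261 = 106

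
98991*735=72758385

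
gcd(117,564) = 3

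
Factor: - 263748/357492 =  - 31^( - 2)*709^1 = - 709/961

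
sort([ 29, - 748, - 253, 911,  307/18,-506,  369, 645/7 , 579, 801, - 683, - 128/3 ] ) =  [-748,  -  683, - 506, - 253, - 128/3, 307/18,29,  645/7,  369,  579, 801,911 ]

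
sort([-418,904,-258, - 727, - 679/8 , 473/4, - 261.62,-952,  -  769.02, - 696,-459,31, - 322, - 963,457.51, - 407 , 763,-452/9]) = [-963, - 952,-769.02, - 727, - 696, - 459, - 418, - 407, - 322,  -  261.62, - 258,  -  679/8,-452/9 , 31,473/4,457.51,  763,904] 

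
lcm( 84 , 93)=2604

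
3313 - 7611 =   -  4298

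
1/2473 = 1/2473 = 0.00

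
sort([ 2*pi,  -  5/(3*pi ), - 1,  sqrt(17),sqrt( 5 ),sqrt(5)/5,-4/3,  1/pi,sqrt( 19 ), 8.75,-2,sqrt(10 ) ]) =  [ - 2 ,-4/3, - 1,-5/(3*pi )  ,  1/pi , sqrt ( 5)/5  ,  sqrt( 5),sqrt( 10),sqrt( 17 ),  sqrt (19),2*pi,  8.75 ]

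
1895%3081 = 1895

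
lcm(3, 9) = 9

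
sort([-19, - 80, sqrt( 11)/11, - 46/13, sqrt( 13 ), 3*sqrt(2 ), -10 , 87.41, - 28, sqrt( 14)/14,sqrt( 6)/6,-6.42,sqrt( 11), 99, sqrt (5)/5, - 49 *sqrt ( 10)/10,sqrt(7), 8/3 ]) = [ - 80,-28,-19,-49*sqrt(10)/10,  -  10, - 6.42, - 46/13, sqrt ( 14)/14, sqrt(11)/11, sqrt( 6 )/6,sqrt(5)/5,sqrt( 7 ),8/3 , sqrt( 11), sqrt ( 13 ),3* sqrt ( 2), 87.41,99 ]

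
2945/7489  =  2945/7489= 0.39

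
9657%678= 165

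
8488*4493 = 38136584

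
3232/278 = 1616/139 = 11.63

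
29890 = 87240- 57350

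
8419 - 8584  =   - 165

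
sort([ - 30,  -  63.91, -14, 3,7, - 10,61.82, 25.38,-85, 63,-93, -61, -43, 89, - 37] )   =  [ - 93, - 85, - 63.91, - 61,  -  43, - 37, - 30, - 14, - 10, 3, 7, 25.38, 61.82, 63, 89] 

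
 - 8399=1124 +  - 9523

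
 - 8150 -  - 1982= - 6168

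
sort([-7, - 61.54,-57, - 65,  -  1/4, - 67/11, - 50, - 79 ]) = [ - 79, - 65, - 61.54, - 57, - 50, - 7, - 67/11 , - 1/4] 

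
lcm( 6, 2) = 6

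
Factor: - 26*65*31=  - 2^1 *5^1*13^2*31^1 = - 52390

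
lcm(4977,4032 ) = 318528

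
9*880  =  7920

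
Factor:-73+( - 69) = - 2^1*71^1= - 142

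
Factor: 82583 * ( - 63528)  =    -  2^3*3^1 * 269^1 * 307^1*2647^1 = -  5246332824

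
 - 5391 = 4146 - 9537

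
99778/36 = 49889/18 = 2771.61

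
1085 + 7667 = 8752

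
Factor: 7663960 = 2^3*5^1 * 191599^1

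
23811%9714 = 4383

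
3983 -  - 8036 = 12019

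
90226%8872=1506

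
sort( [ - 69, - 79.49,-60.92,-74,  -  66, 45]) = [ -79.49, -74, - 69, - 66, - 60.92,45]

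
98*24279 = 2379342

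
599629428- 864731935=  - 265102507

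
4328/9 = 4328/9 = 480.89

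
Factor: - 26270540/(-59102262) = 13135270/29551131 = 2^1*3^( - 2 )*5^1*19^1*257^1*269^1 * 383^(-1 )*8573^( -1)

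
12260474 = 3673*3338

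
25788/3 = 8596=8596.00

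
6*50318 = 301908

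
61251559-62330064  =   - 1078505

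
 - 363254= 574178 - 937432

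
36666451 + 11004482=47670933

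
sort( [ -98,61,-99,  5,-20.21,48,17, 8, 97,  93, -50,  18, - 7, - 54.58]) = [  -  99, - 98, - 54.58,-50, - 20.21 , - 7, 5,8,17,18,48,61, 93,97]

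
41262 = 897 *46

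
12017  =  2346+9671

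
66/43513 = 66/43513 = 0.00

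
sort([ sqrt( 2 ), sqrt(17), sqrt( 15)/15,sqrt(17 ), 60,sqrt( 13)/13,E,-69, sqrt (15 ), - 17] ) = [ - 69,- 17, sqrt(15) /15, sqrt(13 ) /13,  sqrt(2 ), E, sqrt( 15), sqrt( 17 ),  sqrt ( 17 ), 60 ]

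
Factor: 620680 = 2^3 * 5^1*59^1*263^1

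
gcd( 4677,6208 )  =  1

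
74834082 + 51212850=126046932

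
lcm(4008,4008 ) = 4008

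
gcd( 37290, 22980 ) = 30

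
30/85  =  6/17 = 0.35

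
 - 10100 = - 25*404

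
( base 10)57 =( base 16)39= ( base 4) 321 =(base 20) 2H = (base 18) 33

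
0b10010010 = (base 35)46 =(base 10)146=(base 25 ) 5l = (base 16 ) 92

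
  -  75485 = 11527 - 87012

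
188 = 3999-3811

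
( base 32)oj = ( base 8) 1423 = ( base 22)1DH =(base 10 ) 787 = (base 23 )1b5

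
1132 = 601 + 531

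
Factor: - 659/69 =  -3^(- 1 )*23^( - 1 )*659^1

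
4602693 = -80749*( - 57) 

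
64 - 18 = 46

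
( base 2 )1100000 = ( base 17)5B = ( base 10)96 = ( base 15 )66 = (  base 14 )6c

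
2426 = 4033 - 1607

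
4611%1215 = 966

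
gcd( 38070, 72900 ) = 810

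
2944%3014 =2944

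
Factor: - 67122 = -2^1*3^3*11^1*113^1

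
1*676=676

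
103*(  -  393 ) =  - 40479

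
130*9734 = 1265420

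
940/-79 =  -12 + 8/79 = - 11.90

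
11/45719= 11/45719=0.00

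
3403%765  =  343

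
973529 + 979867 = 1953396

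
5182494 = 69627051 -64444557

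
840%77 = 70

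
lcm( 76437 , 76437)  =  76437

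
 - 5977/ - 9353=5977/9353 = 0.64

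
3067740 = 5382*570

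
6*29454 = 176724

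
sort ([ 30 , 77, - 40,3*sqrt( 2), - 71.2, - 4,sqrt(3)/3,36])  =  [ - 71.2  , - 40, - 4 , sqrt ( 3 )/3,  3*sqrt(2),30,36, 77 ]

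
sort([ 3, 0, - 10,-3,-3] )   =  [ - 10,-3, - 3, 0, 3 ] 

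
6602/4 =1650+1/2 = 1650.50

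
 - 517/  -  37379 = 517/37379 = 0.01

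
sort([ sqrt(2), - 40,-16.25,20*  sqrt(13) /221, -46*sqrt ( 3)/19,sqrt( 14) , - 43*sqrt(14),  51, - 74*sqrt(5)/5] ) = [-43*sqrt(14), - 40, - 74 *sqrt( 5 ) /5,-16.25, - 46*sqrt(3) /19,20 * sqrt(13 )/221,sqrt(2),sqrt( 14 ),51] 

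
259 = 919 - 660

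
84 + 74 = 158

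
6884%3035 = 814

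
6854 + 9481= 16335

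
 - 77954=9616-87570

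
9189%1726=559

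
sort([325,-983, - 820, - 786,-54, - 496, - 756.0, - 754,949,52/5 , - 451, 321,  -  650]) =[-983,  -  820, - 786, - 756.0,-754,  -  650, - 496,- 451, - 54, 52/5,321, 325,949 ] 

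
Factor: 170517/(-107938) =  - 2^( - 1 )*3^1*29^(  -  1)*113^1*503^1*  1861^(- 1)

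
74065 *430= 31847950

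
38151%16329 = 5493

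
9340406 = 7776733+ 1563673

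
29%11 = 7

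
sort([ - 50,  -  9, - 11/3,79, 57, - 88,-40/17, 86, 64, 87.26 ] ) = [ - 88, - 50, - 9, - 11/3,  -  40/17, 57,64 , 79,86, 87.26 ]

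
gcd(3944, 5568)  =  232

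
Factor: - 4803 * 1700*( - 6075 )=2^2*3^6* 5^4*17^1*1601^1 = 49602982500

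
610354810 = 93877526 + 516477284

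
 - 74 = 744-818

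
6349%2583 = 1183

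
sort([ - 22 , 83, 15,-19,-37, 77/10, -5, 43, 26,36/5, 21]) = [ - 37, - 22, - 19, - 5,36/5, 77/10, 15, 21 , 26,43,  83]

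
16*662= 10592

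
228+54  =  282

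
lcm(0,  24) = 0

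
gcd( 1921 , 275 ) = 1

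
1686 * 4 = 6744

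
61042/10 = 30521/5 = 6104.20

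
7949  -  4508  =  3441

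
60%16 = 12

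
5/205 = 1/41 = 0.02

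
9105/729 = 12 + 119/243 = 12.49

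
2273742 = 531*4282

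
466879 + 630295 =1097174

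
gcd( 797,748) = 1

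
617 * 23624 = 14576008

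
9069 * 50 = 453450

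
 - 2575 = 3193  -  5768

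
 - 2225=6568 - 8793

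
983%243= 11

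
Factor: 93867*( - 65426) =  - 6141342342 = -2^1*3^1*67^1*467^1 * 32713^1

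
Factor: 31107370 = 2^1*5^1*7^1*19^2 * 1231^1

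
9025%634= 149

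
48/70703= 48/70703 = 0.00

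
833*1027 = 855491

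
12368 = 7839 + 4529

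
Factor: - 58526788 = -2^2*613^1*23869^1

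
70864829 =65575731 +5289098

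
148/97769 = 148/97769 = 0.00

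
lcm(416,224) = 2912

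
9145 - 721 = 8424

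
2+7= 9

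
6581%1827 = 1100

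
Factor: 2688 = 2^7*3^1 * 7^1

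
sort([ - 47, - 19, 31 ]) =[ - 47, - 19, 31] 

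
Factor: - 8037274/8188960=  - 2^( - 4 )*5^(- 1 )*7^2*13^( - 1)*31^(-1)*127^ ( - 1 )*82013^1 = - 4018637/4094480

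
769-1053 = -284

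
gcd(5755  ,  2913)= 1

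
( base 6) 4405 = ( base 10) 1013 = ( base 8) 1765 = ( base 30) 13n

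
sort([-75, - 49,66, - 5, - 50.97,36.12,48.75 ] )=[ - 75 , - 50.97 , - 49 , - 5,36.12,48.75,66] 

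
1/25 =1/25=0.04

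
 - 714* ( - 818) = 584052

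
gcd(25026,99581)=1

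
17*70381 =1196477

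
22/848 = 11/424 = 0.03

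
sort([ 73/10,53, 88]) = [73/10, 53, 88]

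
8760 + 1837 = 10597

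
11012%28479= 11012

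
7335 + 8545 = 15880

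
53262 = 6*8877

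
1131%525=81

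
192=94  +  98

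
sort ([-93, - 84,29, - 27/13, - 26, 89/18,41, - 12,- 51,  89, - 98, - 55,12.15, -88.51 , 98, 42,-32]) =[ - 98,-93, - 88.51, - 84, - 55, - 51, - 32, -26, - 12,-27/13 , 89/18, 12.15,29, 41 , 42,  89, 98]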